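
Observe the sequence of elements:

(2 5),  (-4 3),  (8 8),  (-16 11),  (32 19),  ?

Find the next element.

First component goes 2, -4, 8, -16, 32 → -64 (×(-2) each step).
Second component: 5, 3, 8, 11, 19 → 30 (each term is the sum of the two before it).
Putting it together: (-64 30).

(-64 30)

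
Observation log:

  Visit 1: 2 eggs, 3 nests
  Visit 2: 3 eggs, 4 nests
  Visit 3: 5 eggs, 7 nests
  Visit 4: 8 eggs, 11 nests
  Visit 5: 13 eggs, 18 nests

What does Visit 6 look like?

Eggs goes 2, 3, 5, 8, 13 → 21 (each term is the sum of the two before it).
Nests: each term is the sum of the two before it; 3, 4, 7, 11, 18 → 29.
Putting it together: 21 eggs, 29 nests.

21 eggs, 29 nests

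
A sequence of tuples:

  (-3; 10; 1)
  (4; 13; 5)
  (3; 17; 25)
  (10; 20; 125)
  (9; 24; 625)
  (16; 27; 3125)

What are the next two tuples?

(15; 31; 15625), (22; 34; 78125)

First slot — alternating steps +7, −1, +7, −1, …: -3, 4, 3, 10, 9, 16 → 15 → 22.
Second slot: alternating steps +3, +4, +3, +4, …, so 10, 13, 17, 20, 24, 27 → 31 → 34.
Third slot — ×5 each step: 1, 5, 25, 125, 625, 3125 → 15625 → 78125.
So the next two tuples are (15; 31; 15625) and (22; 34; 78125).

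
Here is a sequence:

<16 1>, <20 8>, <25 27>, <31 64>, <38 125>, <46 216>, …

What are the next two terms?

<55 343>, <65 512>

First slot — differences are 4, 5, 6, … (increasing by 1 each time): 16, 20, 25, 31, 38, 46 → 55 → 65.
Second slot: perfect cubes: 1³, 2³, 3³, …, so 1, 8, 27, 64, 125, 216 → 343 → 512.
So the next two terms are <55 343> and <65 512>.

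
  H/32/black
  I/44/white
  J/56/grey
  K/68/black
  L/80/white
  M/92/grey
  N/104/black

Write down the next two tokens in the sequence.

O/116/white then P/128/grey

For the letter, letters move forward 1 place in the alphabet: H, I, J, K, L, M, N → O → P.
For the second component, +12 each step: 32, 44, 56, 68, 80, 92, 104 → 116 → 128.
Shade: repeats black → white → grey; black, white, grey, black, white, grey, black → white → grey.
Putting the parts together: O/116/white and then P/128/grey.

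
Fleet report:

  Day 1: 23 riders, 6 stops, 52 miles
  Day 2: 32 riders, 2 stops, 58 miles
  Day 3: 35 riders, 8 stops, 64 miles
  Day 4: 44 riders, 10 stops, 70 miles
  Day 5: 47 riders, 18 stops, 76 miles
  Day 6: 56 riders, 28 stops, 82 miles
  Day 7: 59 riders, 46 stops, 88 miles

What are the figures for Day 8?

68 riders, 74 stops, 94 miles

Riders: alternating steps +9, +3, +9, +3, …; 23, 32, 35, 44, 47, 56, 59 → 68.
Stops — each term is the sum of the two before it: 6, 2, 8, 10, 18, 28, 46 → 74.
Miles: +6 each step, so 52, 58, 64, 70, 76, 82, 88 → 94.
So the next line is 68 riders, 74 stops, 94 miles.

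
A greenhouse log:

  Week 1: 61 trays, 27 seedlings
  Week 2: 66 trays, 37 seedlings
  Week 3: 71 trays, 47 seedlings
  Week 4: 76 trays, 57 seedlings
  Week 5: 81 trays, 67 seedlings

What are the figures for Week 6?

86 trays, 77 seedlings

Trays: 61, 66, 71, 76, 81 → 86 (+5 each step).
Seedlings: +10 each step, so 27, 37, 47, 57, 67 → 77.
So the next record is 86 trays, 77 seedlings.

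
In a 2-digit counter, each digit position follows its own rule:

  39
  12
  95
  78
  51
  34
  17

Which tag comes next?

For the first digit, −2 each step, mod 10: 3, 1, 9, 7, 5, 3, 1 → 9.
Second digit: 9, 2, 5, 8, 1, 4, 7 → 0 (+3 each step, mod 10).
So the next tag is 90.

90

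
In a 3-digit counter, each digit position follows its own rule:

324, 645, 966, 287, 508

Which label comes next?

829

First digit: +3 each step, mod 10, so 3, 6, 9, 2, 5 → 8.
Second digit: +2 each step, mod 10; 2, 4, 6, 8, 0 → 2.
Third digit — +1 each step, mod 10: 4, 5, 6, 7, 8 → 9.
So the next label is 829.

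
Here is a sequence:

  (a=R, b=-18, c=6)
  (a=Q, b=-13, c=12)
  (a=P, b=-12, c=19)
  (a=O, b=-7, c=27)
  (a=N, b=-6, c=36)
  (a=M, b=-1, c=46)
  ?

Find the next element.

(a=L, b=0, c=57)

A: R, Q, P, O, N, M → L (letters move back 1 place in the alphabet).
B: alternating steps +5, +1, +5, +1, …, so -18, -13, -12, -7, -6, -1 → 0.
C goes 6, 12, 19, 27, 36, 46 → 57 (differences are 6, 7, 8, … (increasing by 1 each time)).
Putting it together: (a=L, b=0, c=57).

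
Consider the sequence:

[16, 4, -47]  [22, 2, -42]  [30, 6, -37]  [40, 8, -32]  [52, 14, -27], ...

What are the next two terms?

[66, 22, -22], [82, 36, -17]

First part — differences are 6, 8, 10, … (increasing by 2 each time): 16, 22, 30, 40, 52 → 66 → 82.
For the second part, each term is the sum of the two before it: 4, 2, 6, 8, 14 → 22 → 36.
For the third part, +5 each step: -47, -42, -37, -32, -27 → -22 → -17.
So the next two terms are [66, 22, -22] and [82, 36, -17].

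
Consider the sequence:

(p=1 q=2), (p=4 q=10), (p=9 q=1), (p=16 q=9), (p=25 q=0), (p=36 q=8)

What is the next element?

P: 1, 4, 9, 16, 25, 36 → 49 (perfect squares: 1², 2², 3², …).
Q goes 2, 10, 1, 9, 0, 8 → -1 (alternating steps +8, −9, +8, −9, …).
Putting it together: (p=49 q=-1).

(p=49 q=-1)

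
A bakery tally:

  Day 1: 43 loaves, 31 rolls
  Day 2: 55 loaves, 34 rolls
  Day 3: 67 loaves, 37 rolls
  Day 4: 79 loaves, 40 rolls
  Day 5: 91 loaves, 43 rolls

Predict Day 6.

103 loaves, 46 rolls

Loaves goes 43, 55, 67, 79, 91 → 103 (+12 each step).
Rolls — +3 each step: 31, 34, 37, 40, 43 → 46.
Putting it together: 103 loaves, 46 rolls.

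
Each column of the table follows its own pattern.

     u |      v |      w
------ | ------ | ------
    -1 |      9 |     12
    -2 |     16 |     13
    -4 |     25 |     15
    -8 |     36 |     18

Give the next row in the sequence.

-16  49  22

Column u goes -1, -2, -4, -8 → -16 (×2 each step).
Column v: perfect squares: 3², 4², 5², …, so 9, 16, 25, 36 → 49.
Column w — differences are 1, 2, 3, … (increasing by 1 each time): 12, 13, 15, 18 → 22.
Putting it together: -16  49  22.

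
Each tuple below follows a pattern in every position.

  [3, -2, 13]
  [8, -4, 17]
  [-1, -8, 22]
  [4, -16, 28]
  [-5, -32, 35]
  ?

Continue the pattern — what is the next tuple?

First entry: alternating steps +5, −9, +5, −9, …, so 3, 8, -1, 4, -5 → 0.
Second entry — ×2 each step: -2, -4, -8, -16, -32 → -64.
Third entry — differences are 4, 5, 6, … (increasing by 1 each time): 13, 17, 22, 28, 35 → 43.
Combining the parts gives [0, -64, 43].

[0, -64, 43]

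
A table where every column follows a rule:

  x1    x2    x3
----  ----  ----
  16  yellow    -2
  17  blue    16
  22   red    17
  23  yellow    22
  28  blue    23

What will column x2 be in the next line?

red

Column x1 — alternating steps +1, +5, +1, +5, …: 16, 17, 22, 23, 28 → 29.
Column x2: repeats yellow → blue → red; yellow, blue, red, yellow, blue → red.
Column x3: always the previous value of the column x1; -2, 16, 17, 22, 23 → 28.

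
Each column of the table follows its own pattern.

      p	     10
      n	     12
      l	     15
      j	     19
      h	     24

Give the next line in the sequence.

f  30

Letter: p, n, l, j, h → f (letters move back 2 places in the alphabet).
Second component: differences are 2, 3, 4, … (increasing by 1 each time); 10, 12, 15, 19, 24 → 30.
Putting it together: f  30.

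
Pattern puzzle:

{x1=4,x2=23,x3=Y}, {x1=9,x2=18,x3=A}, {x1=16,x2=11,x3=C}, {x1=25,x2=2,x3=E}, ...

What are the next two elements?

{x1=36,x2=-9,x3=G}, {x1=49,x2=-22,x3=I}

For the x1, perfect squares: 2², 3², 4², …: 4, 9, 16, 25 → 36 → 49.
X2: 23, 18, 11, 2 → -9 → -22 (together with the x1 always sums to 27).
X3: letters move forward 2 places in the alphabet, wrapping Z→A; Y, A, C, E → G → I.
So the next two elements are {x1=36,x2=-9,x3=G} and {x1=49,x2=-22,x3=I}.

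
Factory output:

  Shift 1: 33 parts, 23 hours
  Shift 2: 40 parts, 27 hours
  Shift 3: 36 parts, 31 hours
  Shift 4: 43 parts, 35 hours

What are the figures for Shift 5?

Parts — alternating steps +7, −4, +7, −4, …: 33, 40, 36, 43 → 39.
Hours: +4 each step; 23, 27, 31, 35 → 39.
Putting it together: 39 parts, 39 hours.

39 parts, 39 hours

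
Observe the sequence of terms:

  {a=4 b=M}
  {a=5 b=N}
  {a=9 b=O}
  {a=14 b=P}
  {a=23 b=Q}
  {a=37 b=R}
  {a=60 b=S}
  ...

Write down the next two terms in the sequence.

{a=97 b=T}, {a=157 b=U}

A: each term is the sum of the two before it; 4, 5, 9, 14, 23, 37, 60 → 97 → 157.
B: M, N, O, P, Q, R, S → T → U (letters move forward 1 place in the alphabet).
Putting the parts together: {a=97 b=T} and then {a=157 b=U}.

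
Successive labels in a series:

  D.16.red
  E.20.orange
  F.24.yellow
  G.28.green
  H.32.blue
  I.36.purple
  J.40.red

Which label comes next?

K.44.orange

Letter — letters move forward 1 place in the alphabet: D, E, F, G, H, I, J → K.
Second component — +4 each step: 16, 20, 24, 28, 32, 36, 40 → 44.
Colour: repeats red → orange → yellow → green → blue → purple, so red, orange, yellow, green, blue, purple, red → orange.
Putting it together: K.44.orange.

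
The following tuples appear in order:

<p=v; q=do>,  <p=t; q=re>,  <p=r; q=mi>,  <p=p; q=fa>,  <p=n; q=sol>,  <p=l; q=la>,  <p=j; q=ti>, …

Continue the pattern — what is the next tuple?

P: v, t, r, p, n, l, j → h (letters move back 2 places in the alphabet).
Q: runs through the solfège scale do→ti, so do, re, mi, fa, sol, la, ti → do.
So the next tuple is <p=h; q=do>.

<p=h; q=do>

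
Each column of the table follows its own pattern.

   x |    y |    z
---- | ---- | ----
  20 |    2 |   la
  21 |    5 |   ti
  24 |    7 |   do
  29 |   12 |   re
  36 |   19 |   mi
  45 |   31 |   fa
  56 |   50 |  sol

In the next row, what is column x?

Column x: 20, 21, 24, 29, 36, 45, 56 → 69 (differences are 1, 3, 5, … (increasing by 2 each time)).

69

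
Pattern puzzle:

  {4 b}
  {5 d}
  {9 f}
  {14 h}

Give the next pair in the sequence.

{23 j}

First part goes 4, 5, 9, 14 → 23 (each term is the sum of the two before it).
Letter — letters move forward 2 places in the alphabet: b, d, f, h → j.
So the next pair is {23 j}.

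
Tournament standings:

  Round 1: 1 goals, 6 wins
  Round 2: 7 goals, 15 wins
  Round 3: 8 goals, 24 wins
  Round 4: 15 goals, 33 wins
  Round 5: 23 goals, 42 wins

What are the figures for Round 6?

38 goals, 51 wins

Goals — each term is the sum of the two before it: 1, 7, 8, 15, 23 → 38.
Wins goes 6, 15, 24, 33, 42 → 51 (+9 each step).
Putting it together: 38 goals, 51 wins.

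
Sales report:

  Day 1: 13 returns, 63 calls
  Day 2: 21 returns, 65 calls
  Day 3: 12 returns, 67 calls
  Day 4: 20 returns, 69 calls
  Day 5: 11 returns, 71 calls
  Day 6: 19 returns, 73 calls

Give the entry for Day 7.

Returns goes 13, 21, 12, 20, 11, 19 → 10 (alternating steps +8, −9, +8, −9, …).
Calls: 63, 65, 67, 69, 71, 73 → 75 (+2 each step).
Combining the parts gives 10 returns, 75 calls.

10 returns, 75 calls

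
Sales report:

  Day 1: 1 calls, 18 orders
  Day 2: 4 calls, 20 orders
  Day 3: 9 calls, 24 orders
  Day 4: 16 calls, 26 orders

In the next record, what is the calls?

25

Calls: perfect squares: 1², 2², 3², …, so 1, 4, 9, 16 → 25.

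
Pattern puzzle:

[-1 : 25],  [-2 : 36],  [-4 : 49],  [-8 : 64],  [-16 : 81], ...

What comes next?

[-32 : 100]

First value goes -1, -2, -4, -8, -16 → -32 (×2 each step).
Second value — perfect squares: 5², 6², 7², …: 25, 36, 49, 64, 81 → 100.
Putting it together: [-32 : 100].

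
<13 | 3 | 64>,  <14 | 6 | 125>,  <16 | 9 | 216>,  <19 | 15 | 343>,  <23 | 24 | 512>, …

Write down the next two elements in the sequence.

First entry: differences are 1, 2, 3, … (increasing by 1 each time); 13, 14, 16, 19, 23 → 28 → 34.
Second entry goes 3, 6, 9, 15, 24 → 39 → 63 (each term is the sum of the two before it).
Third entry: 64, 125, 216, 343, 512 → 729 → 1000 (perfect cubes: 4³, 5³, 6³, …).
So the next two elements are <28 | 39 | 729> and <34 | 63 | 1000>.

<28 | 39 | 729>, <34 | 63 | 1000>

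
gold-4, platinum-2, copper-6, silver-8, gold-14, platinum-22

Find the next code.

copper-36

For the metal, repeats gold → platinum → copper → silver: gold, platinum, copper, silver, gold, platinum → copper.
Second component: 4, 2, 6, 8, 14, 22 → 36 (each term is the sum of the two before it).
Putting it together: copper-36.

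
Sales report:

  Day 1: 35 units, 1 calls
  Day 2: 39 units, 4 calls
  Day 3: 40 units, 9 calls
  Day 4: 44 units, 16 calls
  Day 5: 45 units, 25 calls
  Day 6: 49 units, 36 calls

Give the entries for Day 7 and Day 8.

50 units, 49 calls; 54 units, 64 calls

For the units, alternating steps +4, +1, +4, +1, …: 35, 39, 40, 44, 45, 49 → 50 → 54.
Calls — perfect squares: 1², 2², 3², …: 1, 4, 9, 16, 25, 36 → 49 → 64.
Putting the parts together: 50 units, 49 calls and then 54 units, 64 calls.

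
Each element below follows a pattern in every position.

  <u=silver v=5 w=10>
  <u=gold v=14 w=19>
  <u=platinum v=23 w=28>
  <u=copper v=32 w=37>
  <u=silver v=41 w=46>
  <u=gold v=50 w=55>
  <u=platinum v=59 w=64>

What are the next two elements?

<u=copper v=68 w=73>, <u=silver v=77 w=82>

U: repeats silver → gold → platinum → copper, so silver, gold, platinum, copper, silver, gold, platinum → copper → silver.
V — +9 each step: 5, 14, 23, 32, 41, 50, 59 → 68 → 77.
For the w, always 5 more than the v: 10, 19, 28, 37, 46, 55, 64 → 73 → 82.
Putting the parts together: <u=copper v=68 w=73> and then <u=silver v=77 w=82>.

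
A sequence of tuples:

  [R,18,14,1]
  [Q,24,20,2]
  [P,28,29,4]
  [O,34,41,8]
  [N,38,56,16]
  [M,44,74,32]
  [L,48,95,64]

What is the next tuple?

[K,54,119,128]

Letter: letters move back 1 place in the alphabet; R, Q, P, O, N, M, L → K.
Second value — alternating steps +6, +4, +6, +4, …: 18, 24, 28, 34, 38, 44, 48 → 54.
Third value goes 14, 20, 29, 41, 56, 74, 95 → 119 (differences are 6, 9, 12, … (increasing by 3 each time)).
Fourth value goes 1, 2, 4, 8, 16, 32, 64 → 128 (×2 each step).
Combining the parts gives [K,54,119,128].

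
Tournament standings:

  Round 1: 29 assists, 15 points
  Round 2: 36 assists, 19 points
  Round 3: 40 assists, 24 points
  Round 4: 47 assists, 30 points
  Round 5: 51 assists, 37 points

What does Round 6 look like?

Assists: alternating steps +7, +4, +7, +4, …; 29, 36, 40, 47, 51 → 58.
Points: differences are 4, 5, 6, … (increasing by 1 each time), so 15, 19, 24, 30, 37 → 45.
Putting it together: 58 assists, 45 points.

58 assists, 45 points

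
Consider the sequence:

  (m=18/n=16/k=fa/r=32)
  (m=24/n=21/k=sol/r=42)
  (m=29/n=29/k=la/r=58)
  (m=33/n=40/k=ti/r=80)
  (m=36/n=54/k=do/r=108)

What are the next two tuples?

(m=38/n=71/k=re/r=142), (m=39/n=91/k=mi/r=182)

For the m, differences are 6, 5, 4, … (decreasing by 1 each time): 18, 24, 29, 33, 36 → 38 → 39.
N — differences are 5, 8, 11, … (increasing by 3 each time): 16, 21, 29, 40, 54 → 71 → 91.
For the k, runs through the solfège scale do→ti: fa, sol, la, ti, do → re → mi.
R goes 32, 42, 58, 80, 108 → 142 → 182 (always 2 × the n).
So the next two tuples are (m=38/n=71/k=re/r=142) and (m=39/n=91/k=mi/r=182).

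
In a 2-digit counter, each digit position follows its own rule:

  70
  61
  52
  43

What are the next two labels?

34 then 25

First digit — −1 each step, mod 10: 7, 6, 5, 4 → 3 → 2.
Second digit — +1 each step, mod 10: 0, 1, 2, 3 → 4 → 5.
So the next two labels are 34 and 25.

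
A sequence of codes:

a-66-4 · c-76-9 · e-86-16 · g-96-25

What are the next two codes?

For the letter, letters move forward 2 places in the alphabet: a, c, e, g → i → k.
Second component — +10 each step: 66, 76, 86, 96 → 106 → 116.
Third component goes 4, 9, 16, 25 → 36 → 49 (perfect squares: 2², 3², 4², …).
So the next two codes are i-106-36 and k-116-49.

i-106-36, k-116-49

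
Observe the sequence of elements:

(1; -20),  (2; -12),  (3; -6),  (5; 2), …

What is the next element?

First value: each term is the sum of the two before it; 1, 2, 3, 5 → 8.
Second value: alternating steps +8, +6, +8, +6, …; -20, -12, -6, 2 → 8.
Putting it together: (8; 8).

(8; 8)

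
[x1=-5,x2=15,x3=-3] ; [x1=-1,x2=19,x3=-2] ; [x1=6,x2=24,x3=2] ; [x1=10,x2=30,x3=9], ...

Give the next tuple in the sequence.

[x1=17,x2=37,x3=19]

For the x1, alternating steps +4, +7, +4, +7, …: -5, -1, 6, 10 → 17.
X2: differences are 4, 5, 6, … (increasing by 1 each time), so 15, 19, 24, 30 → 37.
X3: differences are 1, 4, 7, … (increasing by 3 each time); -3, -2, 2, 9 → 19.
Combining the parts gives [x1=17,x2=37,x3=19].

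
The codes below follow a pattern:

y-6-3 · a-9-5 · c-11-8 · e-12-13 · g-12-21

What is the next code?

i-11-34

Letter: y, a, c, e, g → i (letters move forward 2 places in the alphabet, wrapping Z→A).
Second component goes 6, 9, 11, 12, 12 → 11 (differences are 3, 2, 1, … (decreasing by 1 each time)).
Third component: each term is the sum of the two before it; 3, 5, 8, 13, 21 → 34.
Combining the parts gives i-11-34.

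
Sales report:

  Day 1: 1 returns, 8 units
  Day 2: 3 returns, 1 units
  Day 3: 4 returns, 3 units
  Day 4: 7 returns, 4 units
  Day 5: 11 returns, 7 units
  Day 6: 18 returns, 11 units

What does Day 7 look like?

For the returns, each term is the sum of the two before it: 1, 3, 4, 7, 11, 18 → 29.
Units — always the previous value of the returns: 8, 1, 3, 4, 7, 11 → 18.
Putting it together: 29 returns, 18 units.

29 returns, 18 units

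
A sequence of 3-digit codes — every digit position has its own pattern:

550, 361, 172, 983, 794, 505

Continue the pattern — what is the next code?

First digit: −2 each step, mod 10, so 5, 3, 1, 9, 7, 5 → 3.
Second digit — +1 each step, mod 10: 5, 6, 7, 8, 9, 0 → 1.
Third digit: +1 each step, mod 10, so 0, 1, 2, 3, 4, 5 → 6.
Combining the parts gives 316.

316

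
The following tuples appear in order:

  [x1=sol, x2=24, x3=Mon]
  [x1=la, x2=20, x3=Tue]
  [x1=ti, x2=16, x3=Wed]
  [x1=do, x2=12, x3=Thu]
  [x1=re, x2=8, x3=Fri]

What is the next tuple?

X1: sol, la, ti, do, re → mi (runs through the solfège scale do→ti).
X2: −4 each step, so 24, 20, 16, 12, 8 → 4.
X3: runs through the weekdays Mon→Sun, so Mon, Tue, Wed, Thu, Fri → Sat.
So the next tuple is [x1=mi, x2=4, x3=Sat].

[x1=mi, x2=4, x3=Sat]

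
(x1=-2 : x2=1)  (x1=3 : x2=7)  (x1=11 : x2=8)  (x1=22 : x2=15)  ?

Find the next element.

X1 goes -2, 3, 11, 22 → 36 (differences are 5, 8, 11, … (increasing by 3 each time)).
X2: each term is the sum of the two before it, so 1, 7, 8, 15 → 23.
Putting it together: (x1=36 : x2=23).

(x1=36 : x2=23)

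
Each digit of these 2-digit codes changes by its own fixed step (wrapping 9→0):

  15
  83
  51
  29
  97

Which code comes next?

65

First digit goes 1, 8, 5, 2, 9 → 6 (−3 each step, mod 10).
For the second digit, −2 each step, mod 10: 5, 3, 1, 9, 7 → 5.
So the next code is 65.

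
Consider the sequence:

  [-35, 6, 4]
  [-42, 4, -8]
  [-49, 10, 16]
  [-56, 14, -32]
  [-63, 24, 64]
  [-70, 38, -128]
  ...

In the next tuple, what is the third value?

256

Third value — ×(-2) each step: 4, -8, 16, -32, 64, -128 → 256.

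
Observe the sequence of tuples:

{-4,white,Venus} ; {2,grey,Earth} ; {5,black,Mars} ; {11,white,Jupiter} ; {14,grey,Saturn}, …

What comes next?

First component: alternating steps +6, +3, +6, +3, …, so -4, 2, 5, 11, 14 → 20.
Shade: repeats white → grey → black, so white, grey, black, white, grey → black.
Planet: runs through the planets Mercury→Neptune, so Venus, Earth, Mars, Jupiter, Saturn → Uranus.
So the next tuple is {20,black,Uranus}.

{20,black,Uranus}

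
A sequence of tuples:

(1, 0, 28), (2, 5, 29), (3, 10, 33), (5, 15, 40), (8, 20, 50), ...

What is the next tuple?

First slot: each term is the sum of the two before it, so 1, 2, 3, 5, 8 → 13.
Second slot: +5 each step, so 0, 5, 10, 15, 20 → 25.
Third slot: differences are 1, 4, 7, … (increasing by 3 each time), so 28, 29, 33, 40, 50 → 63.
So the next tuple is (13, 25, 63).

(13, 25, 63)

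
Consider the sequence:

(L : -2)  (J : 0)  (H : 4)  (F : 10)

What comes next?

(D : 18)

For the letter, letters move back 2 places in the alphabet: L, J, H, F → D.
Second component: differences are 2, 4, 6, … (increasing by 2 each time); -2, 0, 4, 10 → 18.
Combining the parts gives (D : 18).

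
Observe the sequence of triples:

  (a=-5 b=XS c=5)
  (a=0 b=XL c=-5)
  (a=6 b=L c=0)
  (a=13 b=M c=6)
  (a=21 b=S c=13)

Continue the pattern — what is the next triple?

A — differences are 5, 6, 7, … (increasing by 1 each time): -5, 0, 6, 13, 21 → 30.
B: XS, XL, L, M, S → XS (runs backward through clothing sizes XS→XL).
C — always the previous value of the a: 5, -5, 0, 6, 13 → 21.
Combining the parts gives (a=30 b=XS c=21).

(a=30 b=XS c=21)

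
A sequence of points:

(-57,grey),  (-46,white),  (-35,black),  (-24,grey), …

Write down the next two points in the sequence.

(-13,white), (-2,black)

First component: +11 each step, so -57, -46, -35, -24 → -13 → -2.
Shade — repeats grey → white → black: grey, white, black, grey → white → black.
So the next two points are (-13,white) and (-2,black).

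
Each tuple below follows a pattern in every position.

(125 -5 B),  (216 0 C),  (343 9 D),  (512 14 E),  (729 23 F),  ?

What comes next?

For the first component, perfect cubes: 5³, 6³, 7³, …: 125, 216, 343, 512, 729 → 1000.
For the second component, alternating steps +5, +9, +5, +9, …: -5, 0, 9, 14, 23 → 28.
Letter: letters move forward 1 place in the alphabet, so B, C, D, E, F → G.
So the next tuple is (1000 28 G).

(1000 28 G)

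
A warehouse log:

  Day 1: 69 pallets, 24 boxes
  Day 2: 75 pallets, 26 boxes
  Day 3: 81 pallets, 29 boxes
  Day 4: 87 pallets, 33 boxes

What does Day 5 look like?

Pallets — +6 each step: 69, 75, 81, 87 → 93.
Boxes: 24, 26, 29, 33 → 38 (differences are 2, 3, 4, … (increasing by 1 each time)).
Combining the parts gives 93 pallets, 38 boxes.

93 pallets, 38 boxes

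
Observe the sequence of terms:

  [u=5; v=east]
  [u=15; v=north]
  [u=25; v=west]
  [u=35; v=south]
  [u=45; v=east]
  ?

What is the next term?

U: +10 each step, so 5, 15, 25, 35, 45 → 55.
V: repeats east → north → west → south, so east, north, west, south, east → north.
Putting it together: [u=55; v=north].

[u=55; v=north]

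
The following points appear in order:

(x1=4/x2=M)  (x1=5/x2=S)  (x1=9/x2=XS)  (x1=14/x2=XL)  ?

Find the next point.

(x1=23/x2=L)

X1: 4, 5, 9, 14 → 23 (each term is the sum of the two before it).
X2: M, S, XS, XL → L (runs backward through clothing sizes XS→XL).
Combining the parts gives (x1=23/x2=L).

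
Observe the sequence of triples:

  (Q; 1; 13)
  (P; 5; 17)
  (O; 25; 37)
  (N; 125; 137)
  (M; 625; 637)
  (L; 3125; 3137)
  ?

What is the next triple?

Letter goes Q, P, O, N, M, L → K (letters move back 1 place in the alphabet).
Second coordinate: ×5 each step; 1, 5, 25, 125, 625, 3125 → 15625.
Third coordinate goes 13, 17, 37, 137, 637, 3137 → 15637 (always 12 more than the second coordinate).
Combining the parts gives (K; 15625; 15637).

(K; 15625; 15637)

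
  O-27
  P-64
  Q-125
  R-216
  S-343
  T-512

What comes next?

Letter — letters move forward 1 place in the alphabet: O, P, Q, R, S, T → U.
Second component: 27, 64, 125, 216, 343, 512 → 729 (perfect cubes: 3³, 4³, 5³, …).
Combining the parts gives U-729.

U-729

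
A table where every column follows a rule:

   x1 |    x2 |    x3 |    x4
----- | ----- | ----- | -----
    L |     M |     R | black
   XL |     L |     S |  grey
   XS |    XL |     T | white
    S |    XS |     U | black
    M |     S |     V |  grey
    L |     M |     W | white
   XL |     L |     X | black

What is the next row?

XS  XL  Y  grey

Column x1 — repeats L → XL → XS → S → M: L, XL, XS, S, M, L, XL → XS.
Column x2: repeats M → L → XL → XS → S, so M, L, XL, XS, S, M, L → XL.
Column x3 goes R, S, T, U, V, W, X → Y (letters move forward 1 place in the alphabet).
Column x4: repeats black → grey → white, so black, grey, white, black, grey, white, black → grey.
Combining the parts gives XS  XL  Y  grey.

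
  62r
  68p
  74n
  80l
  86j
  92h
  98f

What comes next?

For the first component, +6 each step: 62, 68, 74, 80, 86, 92, 98 → 104.
Letter goes r, p, n, l, j, h, f → d (letters move back 2 places in the alphabet).
Putting it together: 104d.

104d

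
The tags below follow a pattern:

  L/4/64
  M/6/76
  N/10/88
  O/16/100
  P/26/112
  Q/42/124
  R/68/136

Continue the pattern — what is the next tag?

S/110/148

Letter: letters move forward 1 place in the alphabet, so L, M, N, O, P, Q, R → S.
Second component — each term is the sum of the two before it: 4, 6, 10, 16, 26, 42, 68 → 110.
Third component: +12 each step, so 64, 76, 88, 100, 112, 124, 136 → 148.
Putting it together: S/110/148.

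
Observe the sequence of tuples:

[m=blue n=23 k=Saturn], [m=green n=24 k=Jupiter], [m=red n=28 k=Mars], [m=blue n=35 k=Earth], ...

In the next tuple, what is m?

green

M: blue, green, red, blue → green (repeats blue → green → red).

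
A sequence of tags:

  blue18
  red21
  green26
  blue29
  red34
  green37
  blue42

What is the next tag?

Colour: repeats blue → red → green; blue, red, green, blue, red, green, blue → red.
Second component: 18, 21, 26, 29, 34, 37, 42 → 45 (alternating steps +3, +5, +3, +5, …).
Putting it together: red45.

red45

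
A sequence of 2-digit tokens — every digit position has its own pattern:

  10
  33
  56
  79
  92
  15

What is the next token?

38

First digit goes 1, 3, 5, 7, 9, 1 → 3 (+2 each step, mod 10).
Second digit goes 0, 3, 6, 9, 2, 5 → 8 (+3 each step, mod 10).
Combining the parts gives 38.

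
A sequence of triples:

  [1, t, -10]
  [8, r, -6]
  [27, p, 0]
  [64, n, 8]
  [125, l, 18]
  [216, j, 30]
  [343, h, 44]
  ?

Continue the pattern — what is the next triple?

[512, f, 60]

First slot: perfect cubes: 1³, 2³, 3³, …, so 1, 8, 27, 64, 125, 216, 343 → 512.
Letter — letters move back 2 places in the alphabet: t, r, p, n, l, j, h → f.
Third slot goes -10, -6, 0, 8, 18, 30, 44 → 60 (differences are 4, 6, 8, … (increasing by 2 each time)).
So the next triple is [512, f, 60].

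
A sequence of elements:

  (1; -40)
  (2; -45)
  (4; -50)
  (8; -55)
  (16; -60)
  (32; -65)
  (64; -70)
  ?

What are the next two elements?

(128; -75), (256; -80)

First entry goes 1, 2, 4, 8, 16, 32, 64 → 128 → 256 (×2 each step).
For the second entry, −5 each step: -40, -45, -50, -55, -60, -65, -70 → -75 → -80.
So the next two elements are (128; -75) and (256; -80).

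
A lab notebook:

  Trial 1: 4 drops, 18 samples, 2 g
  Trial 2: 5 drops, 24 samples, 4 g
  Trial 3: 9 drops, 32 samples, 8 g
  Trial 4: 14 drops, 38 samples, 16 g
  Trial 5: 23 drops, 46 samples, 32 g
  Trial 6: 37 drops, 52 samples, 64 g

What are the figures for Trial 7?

Drops: each term is the sum of the two before it; 4, 5, 9, 14, 23, 37 → 60.
Samples — alternating steps +6, +8, +6, +8, …: 18, 24, 32, 38, 46, 52 → 60.
G: 2, 4, 8, 16, 32, 64 → 128 (×2 each step).
Combining the parts gives 60 drops, 60 samples, 128 g.

60 drops, 60 samples, 128 g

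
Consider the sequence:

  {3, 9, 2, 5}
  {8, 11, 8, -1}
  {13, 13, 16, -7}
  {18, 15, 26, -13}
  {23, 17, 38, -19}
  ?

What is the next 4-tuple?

{28, 19, 52, -25}

First coordinate: +5 each step; 3, 8, 13, 18, 23 → 28.
Second coordinate goes 9, 11, 13, 15, 17 → 19 (+2 each step).
Third coordinate: differences are 6, 8, 10, … (increasing by 2 each time); 2, 8, 16, 26, 38 → 52.
Fourth coordinate: −6 each step, so 5, -1, -7, -13, -19 → -25.
Putting it together: {28, 19, 52, -25}.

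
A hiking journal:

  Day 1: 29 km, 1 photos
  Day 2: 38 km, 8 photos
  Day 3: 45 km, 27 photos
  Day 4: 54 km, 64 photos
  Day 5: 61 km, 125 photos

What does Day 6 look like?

70 km, 216 photos

Km goes 29, 38, 45, 54, 61 → 70 (alternating steps +9, +7, +9, +7, …).
Photos: 1, 8, 27, 64, 125 → 216 (perfect cubes: 1³, 2³, 3³, …).
Putting it together: 70 km, 216 photos.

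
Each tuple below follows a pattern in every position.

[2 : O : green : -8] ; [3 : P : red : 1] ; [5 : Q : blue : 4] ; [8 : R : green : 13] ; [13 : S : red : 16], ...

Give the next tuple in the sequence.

[21 : T : blue : 25]

First component: each term is the sum of the two before it, so 2, 3, 5, 8, 13 → 21.
For the letter, letters move forward 1 place in the alphabet: O, P, Q, R, S → T.
Colour goes green, red, blue, green, red → blue (repeats green → red → blue).
Fourth component: alternating steps +9, +3, +9, +3, …; -8, 1, 4, 13, 16 → 25.
Putting it together: [21 : T : blue : 25].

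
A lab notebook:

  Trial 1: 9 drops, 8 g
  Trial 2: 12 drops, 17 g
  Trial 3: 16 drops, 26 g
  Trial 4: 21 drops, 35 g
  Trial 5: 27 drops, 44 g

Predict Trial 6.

34 drops, 53 g

Drops — differences are 3, 4, 5, … (increasing by 1 each time): 9, 12, 16, 21, 27 → 34.
G: +9 each step, so 8, 17, 26, 35, 44 → 53.
Putting it together: 34 drops, 53 g.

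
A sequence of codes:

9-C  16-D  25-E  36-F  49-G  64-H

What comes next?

81-I

First component: 9, 16, 25, 36, 49, 64 → 81 (perfect squares: 3², 4², 5², …).
Letter: letters move forward 1 place in the alphabet, so C, D, E, F, G, H → I.
So the next code is 81-I.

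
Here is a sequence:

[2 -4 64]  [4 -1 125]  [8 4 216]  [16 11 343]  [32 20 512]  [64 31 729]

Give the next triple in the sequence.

[128 44 1000]

First entry: ×2 each step, so 2, 4, 8, 16, 32, 64 → 128.
Second entry — differences are 3, 5, 7, … (increasing by 2 each time): -4, -1, 4, 11, 20, 31 → 44.
Third entry: 64, 125, 216, 343, 512, 729 → 1000 (perfect cubes: 4³, 5³, 6³, …).
So the next triple is [128 44 1000].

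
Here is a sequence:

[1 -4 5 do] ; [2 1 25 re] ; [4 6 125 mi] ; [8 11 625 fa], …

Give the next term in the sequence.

For the first value, ×2 each step: 1, 2, 4, 8 → 16.
Second value — +5 each step: -4, 1, 6, 11 → 16.
Third value: ×5 each step, so 5, 25, 125, 625 → 3125.
Note: do, re, mi, fa → sol (runs through the solfège scale do→ti).
Combining the parts gives [16 16 3125 sol].

[16 16 3125 sol]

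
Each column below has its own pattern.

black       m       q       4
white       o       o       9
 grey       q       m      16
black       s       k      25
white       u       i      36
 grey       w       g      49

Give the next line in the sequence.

Shade: black, white, grey, black, white, grey → black (repeats black → white → grey).
First letter: letters move forward 2 places in the alphabet; m, o, q, s, u, w → y.
Second letter: q, o, m, k, i, g → e (letters move back 2 places in the alphabet).
Fourth component: perfect squares: 2², 3², 4², …; 4, 9, 16, 25, 36, 49 → 64.
So the next line is black  y  e  64.

black  y  e  64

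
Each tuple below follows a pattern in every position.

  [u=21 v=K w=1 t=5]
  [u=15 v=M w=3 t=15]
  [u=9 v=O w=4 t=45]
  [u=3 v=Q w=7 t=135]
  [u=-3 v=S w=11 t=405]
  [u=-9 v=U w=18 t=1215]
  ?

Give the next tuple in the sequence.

U: 21, 15, 9, 3, -3, -9 → -15 (−6 each step).
V: letters move forward 2 places in the alphabet; K, M, O, Q, S, U → W.
W goes 1, 3, 4, 7, 11, 18 → 29 (each term is the sum of the two before it).
T: ×3 each step; 5, 15, 45, 135, 405, 1215 → 3645.
So the next tuple is [u=-15 v=W w=29 t=3645].

[u=-15 v=W w=29 t=3645]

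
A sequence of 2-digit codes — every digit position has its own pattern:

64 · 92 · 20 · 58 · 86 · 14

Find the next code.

42

First digit goes 6, 9, 2, 5, 8, 1 → 4 (+3 each step, mod 10).
Second digit: 4, 2, 0, 8, 6, 4 → 2 (−2 each step, mod 10).
So the next code is 42.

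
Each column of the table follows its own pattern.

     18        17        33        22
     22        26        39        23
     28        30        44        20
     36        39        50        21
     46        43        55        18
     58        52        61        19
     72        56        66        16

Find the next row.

First component: differences are 4, 6, 8, … (increasing by 2 each time), so 18, 22, 28, 36, 46, 58, 72 → 88.
Second component: 17, 26, 30, 39, 43, 52, 56 → 65 (alternating steps +9, +4, +9, +4, …).
Third component goes 33, 39, 44, 50, 55, 61, 66 → 72 (alternating steps +6, +5, +6, +5, …).
Fourth component: alternating steps +1, −3, +1, −3, …, so 22, 23, 20, 21, 18, 19, 16 → 17.
Combining the parts gives 88  65  72  17.

88  65  72  17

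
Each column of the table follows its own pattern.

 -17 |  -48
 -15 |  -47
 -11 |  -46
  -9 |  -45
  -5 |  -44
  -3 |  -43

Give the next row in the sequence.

1  -42

First component goes -17, -15, -11, -9, -5, -3 → 1 (alternating steps +2, +4, +2, +4, …).
Second component: -48, -47, -46, -45, -44, -43 → -42 (+1 each step).
So the next row is 1  -42.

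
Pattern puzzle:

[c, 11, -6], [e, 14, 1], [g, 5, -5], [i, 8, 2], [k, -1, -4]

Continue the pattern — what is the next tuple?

Letter: c, e, g, i, k → m (letters move forward 2 places in the alphabet).
For the second value, alternating steps +3, −9, +3, −9, …: 11, 14, 5, 8, -1 → 2.
Third value — alternating steps +7, −6, +7, −6, …: -6, 1, -5, 2, -4 → 3.
So the next tuple is [m, 2, 3].

[m, 2, 3]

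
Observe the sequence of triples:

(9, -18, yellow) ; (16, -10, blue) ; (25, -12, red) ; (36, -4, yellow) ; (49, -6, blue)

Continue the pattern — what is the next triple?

First part: perfect squares: 3², 4², 5², …; 9, 16, 25, 36, 49 → 64.
Second part: alternating steps +8, −2, +8, −2, …, so -18, -10, -12, -4, -6 → 2.
Colour — repeats yellow → blue → red: yellow, blue, red, yellow, blue → red.
Putting it together: (64, 2, red).

(64, 2, red)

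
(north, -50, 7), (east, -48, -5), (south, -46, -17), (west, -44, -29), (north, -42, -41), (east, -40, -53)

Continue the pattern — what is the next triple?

Direction — repeats north → east → south → west: north, east, south, west, north, east → south.
Second part — +2 each step: -50, -48, -46, -44, -42, -40 → -38.
Third part: −12 each step, so 7, -5, -17, -29, -41, -53 → -65.
Combining the parts gives (south, -38, -65).

(south, -38, -65)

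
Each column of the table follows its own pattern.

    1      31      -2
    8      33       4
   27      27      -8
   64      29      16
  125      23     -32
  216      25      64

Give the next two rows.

First component: 1, 8, 27, 64, 125, 216 → 343 → 512 (perfect cubes: 1³, 2³, 3³, …).
Second component: alternating steps +2, −6, +2, −6, …, so 31, 33, 27, 29, 23, 25 → 19 → 21.
Third component: ×(-2) each step; -2, 4, -8, 16, -32, 64 → -128 → 256.
Putting the parts together: 343  19  -128 and then 512  21  256.

343  19  -128; 512  21  256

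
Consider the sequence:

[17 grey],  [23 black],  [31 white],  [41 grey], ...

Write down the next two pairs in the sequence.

First part: differences are 6, 8, 10, … (increasing by 2 each time), so 17, 23, 31, 41 → 53 → 67.
Shade: repeats grey → black → white, so grey, black, white, grey → black → white.
Putting the parts together: [53 black] and then [67 white].

[53 black], [67 white]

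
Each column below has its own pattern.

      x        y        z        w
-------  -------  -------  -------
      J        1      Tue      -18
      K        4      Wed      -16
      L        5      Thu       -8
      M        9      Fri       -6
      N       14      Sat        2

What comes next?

Column x: letters move forward 1 place in the alphabet; J, K, L, M, N → O.
Column y: each term is the sum of the two before it; 1, 4, 5, 9, 14 → 23.
Column z — runs through the weekdays Mon→Sun: Tue, Wed, Thu, Fri, Sat → Sun.
For the column w, alternating steps +2, +8, +2, +8, …: -18, -16, -8, -6, 2 → 4.
Combining the parts gives O  23  Sun  4.

O  23  Sun  4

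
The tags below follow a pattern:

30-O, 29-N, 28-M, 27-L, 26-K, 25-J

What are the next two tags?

First component: −1 each step; 30, 29, 28, 27, 26, 25 → 24 → 23.
Letter goes O, N, M, L, K, J → I → H (letters move back 1 place in the alphabet).
So the next two tags are 24-I and 23-H.

24-I, 23-H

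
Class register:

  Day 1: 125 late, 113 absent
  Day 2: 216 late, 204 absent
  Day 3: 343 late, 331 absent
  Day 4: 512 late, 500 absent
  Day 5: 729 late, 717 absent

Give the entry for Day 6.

1000 late, 988 absent

Late goes 125, 216, 343, 512, 729 → 1000 (perfect cubes: 5³, 6³, 7³, …).
Absent: always 12 less than the late, so 113, 204, 331, 500, 717 → 988.
Putting it together: 1000 late, 988 absent.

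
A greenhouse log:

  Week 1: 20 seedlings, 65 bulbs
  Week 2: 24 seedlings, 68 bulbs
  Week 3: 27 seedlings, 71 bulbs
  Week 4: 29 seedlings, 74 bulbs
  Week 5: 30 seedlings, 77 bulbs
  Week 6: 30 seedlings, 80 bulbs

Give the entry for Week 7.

Seedlings: differences are 4, 3, 2, … (decreasing by 1 each time); 20, 24, 27, 29, 30, 30 → 29.
Bulbs: +3 each step, so 65, 68, 71, 74, 77, 80 → 83.
Combining the parts gives 29 seedlings, 83 bulbs.

29 seedlings, 83 bulbs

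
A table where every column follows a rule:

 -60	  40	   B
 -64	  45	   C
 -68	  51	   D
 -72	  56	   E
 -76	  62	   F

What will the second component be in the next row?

67

Second component: 40, 45, 51, 56, 62 → 67 (alternating steps +5, +6, +5, +6, …).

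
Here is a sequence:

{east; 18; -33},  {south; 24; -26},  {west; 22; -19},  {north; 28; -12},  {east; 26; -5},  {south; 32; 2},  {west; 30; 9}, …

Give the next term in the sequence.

{north; 36; 16}

For the direction, repeats east → south → west → north: east, south, west, north, east, south, west → north.
Second coordinate: alternating steps +6, −2, +6, −2, …, so 18, 24, 22, 28, 26, 32, 30 → 36.
Third coordinate: -33, -26, -19, -12, -5, 2, 9 → 16 (+7 each step).
Combining the parts gives {north; 36; 16}.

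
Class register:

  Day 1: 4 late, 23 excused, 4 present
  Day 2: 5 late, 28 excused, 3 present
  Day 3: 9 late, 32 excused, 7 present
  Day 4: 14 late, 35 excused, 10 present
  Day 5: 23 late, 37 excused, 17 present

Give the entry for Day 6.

37 late, 38 excused, 27 present

Late: 4, 5, 9, 14, 23 → 37 (each term is the sum of the two before it).
Excused: differences are 5, 4, 3, … (decreasing by 1 each time), so 23, 28, 32, 35, 37 → 38.
Present: each term is the sum of the two before it; 4, 3, 7, 10, 17 → 27.
Combining the parts gives 37 late, 38 excused, 27 present.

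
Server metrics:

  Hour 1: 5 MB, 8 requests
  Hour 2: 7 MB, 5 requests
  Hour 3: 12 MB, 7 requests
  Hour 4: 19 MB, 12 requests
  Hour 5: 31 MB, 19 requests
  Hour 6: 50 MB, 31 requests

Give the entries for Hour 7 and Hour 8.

MB — each term is the sum of the two before it: 5, 7, 12, 19, 31, 50 → 81 → 131.
Requests goes 8, 5, 7, 12, 19, 31 → 50 → 81 (always the previous value of the MB).
Putting the parts together: 81 MB, 50 requests and then 131 MB, 81 requests.

81 MB, 50 requests; 131 MB, 81 requests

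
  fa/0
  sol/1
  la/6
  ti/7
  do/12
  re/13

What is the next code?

For the note, runs through the solfège scale do→ti: fa, sol, la, ti, do, re → mi.
Second component: alternating steps +1, +5, +1, +5, …, so 0, 1, 6, 7, 12, 13 → 18.
Combining the parts gives mi/18.

mi/18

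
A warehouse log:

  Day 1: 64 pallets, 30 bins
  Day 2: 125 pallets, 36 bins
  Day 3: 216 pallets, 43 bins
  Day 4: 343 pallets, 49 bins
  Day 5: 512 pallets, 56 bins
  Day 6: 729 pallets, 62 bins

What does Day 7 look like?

1000 pallets, 69 bins

Pallets: perfect cubes: 4³, 5³, 6³, …; 64, 125, 216, 343, 512, 729 → 1000.
For the bins, alternating steps +6, +7, +6, +7, …: 30, 36, 43, 49, 56, 62 → 69.
So the next row is 1000 pallets, 69 bins.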